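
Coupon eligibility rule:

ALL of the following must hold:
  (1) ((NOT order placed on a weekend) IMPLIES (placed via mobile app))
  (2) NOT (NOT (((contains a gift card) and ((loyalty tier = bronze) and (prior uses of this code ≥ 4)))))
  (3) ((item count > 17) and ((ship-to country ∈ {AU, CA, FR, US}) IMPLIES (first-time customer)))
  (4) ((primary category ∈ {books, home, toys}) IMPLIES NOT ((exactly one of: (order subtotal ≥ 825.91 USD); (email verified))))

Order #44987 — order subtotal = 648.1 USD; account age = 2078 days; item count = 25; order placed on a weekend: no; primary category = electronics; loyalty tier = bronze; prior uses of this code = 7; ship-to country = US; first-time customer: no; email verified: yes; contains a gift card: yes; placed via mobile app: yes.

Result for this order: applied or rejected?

Rejected

Atomic conditions:
  NOT order placed on a weekend: no → true
  placed via mobile app: yes → true
  contains a gift card: yes → true
  loyalty tier = bronze: bronze == bronze is true
  prior uses of this code ≥ 4: 7 ≥ 4 is true
  item count > 17: 25 > 17 is true
  ship-to country ∈ {AU, CA, FR, US}: US is in the set → true
  first-time customer: no → false
  primary category ∈ {books, home, toys}: electronics is not in the set → false
  order subtotal ≥ 825.91 USD: 648.1 ≥ 825.91 is false
  email verified: yes → true
Combine:
[1] true → true = true
[2.1.1.2] true AND true = true
[2.1.1] true AND true = true
[2.1] NOT true = false
[2] NOT false = true
[3.2] true → false = false
[3] true AND false = false
[4.2.1] exactly-one(false, true) = true
[4.2] NOT true = false
[4] false → false (antecedent false ⇒ implication holds) = true
[root] true AND true AND false AND true = false
Overall: false → rejected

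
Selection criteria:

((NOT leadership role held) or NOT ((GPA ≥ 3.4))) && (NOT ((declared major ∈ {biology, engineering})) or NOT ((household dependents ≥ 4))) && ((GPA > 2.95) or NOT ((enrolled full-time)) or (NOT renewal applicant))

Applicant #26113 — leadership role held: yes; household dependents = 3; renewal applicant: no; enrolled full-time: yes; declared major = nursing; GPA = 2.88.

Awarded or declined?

Atomic conditions:
  NOT leadership role held: yes → false
  GPA ≥ 3.4: 2.88 ≥ 3.4 is false
  declared major ∈ {biology, engineering}: nursing is not in the set → false
  household dependents ≥ 4: 3 ≥ 4 is false
  GPA > 2.95: 2.88 > 2.95 is false
  enrolled full-time: yes → true
  NOT renewal applicant: no → true
Combine:
[1.2] NOT false = true
[1] false OR true = true
[2.1] NOT false = true
[2.2] NOT false = true
[2] true OR true = true
[3.2] NOT true = false
[3] false OR false OR true = true
[root] true AND true AND true = true
Overall: true → awarded

Awarded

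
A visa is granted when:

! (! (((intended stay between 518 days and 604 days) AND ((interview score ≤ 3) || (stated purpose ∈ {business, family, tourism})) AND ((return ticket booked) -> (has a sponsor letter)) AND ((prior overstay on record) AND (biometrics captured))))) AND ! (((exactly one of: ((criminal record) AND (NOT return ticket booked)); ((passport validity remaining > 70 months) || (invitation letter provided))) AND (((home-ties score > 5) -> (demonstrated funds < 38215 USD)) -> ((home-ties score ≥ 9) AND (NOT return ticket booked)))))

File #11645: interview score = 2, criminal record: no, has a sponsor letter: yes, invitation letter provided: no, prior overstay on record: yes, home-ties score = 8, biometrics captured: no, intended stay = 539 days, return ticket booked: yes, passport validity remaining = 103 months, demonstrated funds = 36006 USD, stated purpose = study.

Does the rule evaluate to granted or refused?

Atomic conditions:
  intended stay between 518 days and 604 days: 539 in [518, 604] is true
  interview score ≤ 3: 2 ≤ 3 is true
  stated purpose ∈ {business, family, tourism}: study is not in the set → false
  return ticket booked: yes → true
  has a sponsor letter: yes → true
  prior overstay on record: yes → true
  biometrics captured: no → false
  criminal record: no → false
  NOT return ticket booked: yes → false
  passport validity remaining > 70 months: 103 > 70 is true
  invitation letter provided: no → false
  home-ties score > 5: 8 > 5 is true
  demonstrated funds < 38215 USD: 36006 < 38215 is true
  home-ties score ≥ 9: 8 ≥ 9 is false
Combine:
[1.1.1.2] true OR false = true
[1.1.1.3] true → true = true
[1.1.1.4] true AND false = false
[1.1.1] true AND true AND true AND false = false
[1.1] NOT false = true
[1] NOT true = false
[2.1.1.1] false AND false = false
[2.1.1.2] true OR false = true
[2.1.1] exactly-one(false, true) = true
[2.1.2.1] true → true = true
[2.1.2.2] false AND false = false
[2.1.2] true → false = false
[2.1] true AND false = false
[2] NOT false = true
[root] false AND true = false
Overall: false → refused

Refused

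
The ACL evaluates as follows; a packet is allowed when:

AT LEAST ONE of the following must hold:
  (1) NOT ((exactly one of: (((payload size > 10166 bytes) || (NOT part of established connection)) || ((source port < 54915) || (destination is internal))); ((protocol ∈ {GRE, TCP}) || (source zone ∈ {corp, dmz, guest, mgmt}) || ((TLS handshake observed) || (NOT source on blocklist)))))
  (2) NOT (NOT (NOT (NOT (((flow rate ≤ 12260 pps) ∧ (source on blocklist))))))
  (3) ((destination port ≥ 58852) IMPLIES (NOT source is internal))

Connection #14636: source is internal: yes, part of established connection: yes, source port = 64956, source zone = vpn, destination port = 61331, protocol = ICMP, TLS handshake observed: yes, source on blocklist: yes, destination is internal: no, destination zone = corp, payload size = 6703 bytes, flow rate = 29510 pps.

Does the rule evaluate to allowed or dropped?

Atomic conditions:
  payload size > 10166 bytes: 6703 > 10166 is false
  NOT part of established connection: yes → false
  source port < 54915: 64956 < 54915 is false
  destination is internal: no → false
  protocol ∈ {GRE, TCP}: ICMP is not in the set → false
  source zone ∈ {corp, dmz, guest, mgmt}: vpn is not in the set → false
  TLS handshake observed: yes → true
  NOT source on blocklist: yes → false
  flow rate ≤ 12260 pps: 29510 ≤ 12260 is false
  source on blocklist: yes → true
  destination port ≥ 58852: 61331 ≥ 58852 is true
  NOT source is internal: yes → false
Combine:
[1.1.1.1] false OR false = false
[1.1.1.2] false OR false = false
[1.1.1] false OR false = false
[1.1.2.3] true OR false = true
[1.1.2] false OR false OR true = true
[1.1] exactly-one(false, true) = true
[1] NOT true = false
[2.1.1.1.1] false AND true = false
[2.1.1.1] NOT false = true
[2.1.1] NOT true = false
[2.1] NOT false = true
[2] NOT true = false
[3] true → false = false
[root] false OR false OR false = false
Overall: false → dropped

Dropped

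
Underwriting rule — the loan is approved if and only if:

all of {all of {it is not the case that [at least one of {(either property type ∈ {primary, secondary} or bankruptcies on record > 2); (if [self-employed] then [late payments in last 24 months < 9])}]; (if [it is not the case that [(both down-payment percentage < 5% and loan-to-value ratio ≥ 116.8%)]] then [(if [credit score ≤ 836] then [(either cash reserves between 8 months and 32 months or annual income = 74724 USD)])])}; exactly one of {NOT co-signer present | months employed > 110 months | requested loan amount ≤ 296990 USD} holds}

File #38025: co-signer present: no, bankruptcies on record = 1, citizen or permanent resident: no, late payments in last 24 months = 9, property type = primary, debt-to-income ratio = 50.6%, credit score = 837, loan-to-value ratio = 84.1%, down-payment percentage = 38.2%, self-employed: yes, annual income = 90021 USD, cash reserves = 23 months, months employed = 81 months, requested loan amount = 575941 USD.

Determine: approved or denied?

Denied

Atomic conditions:
  property type ∈ {primary, secondary}: primary is in the set → true
  bankruptcies on record > 2: 1 > 2 is false
  self-employed: yes → true
  late payments in last 24 months < 9: 9 < 9 is false
  down-payment percentage < 5%: 38.2 < 5 is false
  loan-to-value ratio ≥ 116.8%: 84.1 ≥ 116.8 is false
  credit score ≤ 836: 837 ≤ 836 is false
  cash reserves between 8 months and 32 months: 23 in [8, 32] is true
  annual income = 74724 USD: 90021 == 74724 is false
  NOT co-signer present: no → true
  months employed > 110 months: 81 > 110 is false
  requested loan amount ≤ 296990 USD: 575941 ≤ 296990 is false
Combine:
[1.1.1.1] true OR false = true
[1.1.1.2] true → false = false
[1.1.1] true OR false = true
[1.1] NOT true = false
[1.2.1.1] false AND false = false
[1.2.1] NOT false = true
[1.2.2.2] true OR false = true
[1.2.2] false → true (antecedent false ⇒ implication holds) = true
[1.2] true → true = true
[1] false AND true = false
[2] exactly-one(true, false, false) = true
[root] false AND true = false
Overall: false → denied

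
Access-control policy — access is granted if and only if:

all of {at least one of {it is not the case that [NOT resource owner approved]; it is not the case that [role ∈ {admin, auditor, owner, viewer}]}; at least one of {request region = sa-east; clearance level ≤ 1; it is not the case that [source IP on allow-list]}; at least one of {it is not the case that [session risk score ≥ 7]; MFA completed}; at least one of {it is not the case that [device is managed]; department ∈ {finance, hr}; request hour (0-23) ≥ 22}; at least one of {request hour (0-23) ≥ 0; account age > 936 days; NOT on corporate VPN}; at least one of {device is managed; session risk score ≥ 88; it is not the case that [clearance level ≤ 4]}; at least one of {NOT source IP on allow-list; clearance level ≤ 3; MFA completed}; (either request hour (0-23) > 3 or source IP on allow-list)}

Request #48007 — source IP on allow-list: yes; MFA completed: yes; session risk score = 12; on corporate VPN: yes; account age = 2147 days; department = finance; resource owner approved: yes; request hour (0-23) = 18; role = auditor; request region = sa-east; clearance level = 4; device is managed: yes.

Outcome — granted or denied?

Atomic conditions:
  NOT resource owner approved: yes → false
  role ∈ {admin, auditor, owner, viewer}: auditor is in the set → true
  request region = sa-east: sa-east == sa-east is true
  clearance level ≤ 1: 4 ≤ 1 is false
  source IP on allow-list: yes → true
  session risk score ≥ 7: 12 ≥ 7 is true
  MFA completed: yes → true
  device is managed: yes → true
  department ∈ {finance, hr}: finance is in the set → true
  request hour (0-23) ≥ 22: 18 ≥ 22 is false
  request hour (0-23) ≥ 0: 18 ≥ 0 is true
  account age > 936 days: 2147 > 936 is true
  NOT on corporate VPN: yes → false
  session risk score ≥ 88: 12 ≥ 88 is false
  clearance level ≤ 4: 4 ≤ 4 is true
  NOT source IP on allow-list: yes → false
  clearance level ≤ 3: 4 ≤ 3 is false
  request hour (0-23) > 3: 18 > 3 is true
Combine:
[1.1] NOT false = true
[1.2] NOT true = false
[1] true OR false = true
[2.3] NOT true = false
[2] true OR false OR false = true
[3.1] NOT true = false
[3] false OR true = true
[4.1] NOT true = false
[4] false OR true OR false = true
[5] true OR true OR false = true
[6.3] NOT true = false
[6] true OR false OR false = true
[7] false OR false OR true = true
[8] true OR true = true
[root] true AND true AND true AND true AND true AND true AND true AND true = true
Overall: true → granted

Granted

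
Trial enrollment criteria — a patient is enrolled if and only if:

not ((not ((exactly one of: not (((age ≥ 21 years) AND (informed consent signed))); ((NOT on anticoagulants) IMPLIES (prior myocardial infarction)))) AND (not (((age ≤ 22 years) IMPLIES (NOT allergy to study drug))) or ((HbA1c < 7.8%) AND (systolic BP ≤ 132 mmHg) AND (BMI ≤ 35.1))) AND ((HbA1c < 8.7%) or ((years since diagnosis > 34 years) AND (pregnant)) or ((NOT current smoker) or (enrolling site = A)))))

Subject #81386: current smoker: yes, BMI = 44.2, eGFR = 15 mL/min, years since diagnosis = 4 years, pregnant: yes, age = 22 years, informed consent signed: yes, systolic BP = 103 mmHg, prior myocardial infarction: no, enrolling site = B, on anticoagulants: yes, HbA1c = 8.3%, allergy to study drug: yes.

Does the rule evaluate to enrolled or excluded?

Enrolled

Atomic conditions:
  age ≥ 21 years: 22 ≥ 21 is true
  informed consent signed: yes → true
  NOT on anticoagulants: yes → false
  prior myocardial infarction: no → false
  age ≤ 22 years: 22 ≤ 22 is true
  NOT allergy to study drug: yes → false
  HbA1c < 7.8%: 8.3 < 7.8 is false
  systolic BP ≤ 132 mmHg: 103 ≤ 132 is true
  BMI ≤ 35.1: 44.2 ≤ 35.1 is false
  HbA1c < 8.7%: 8.3 < 8.7 is true
  years since diagnosis > 34 years: 4 > 34 is false
  pregnant: yes → true
  NOT current smoker: yes → false
  enrolling site = A: B == A is false
Combine:
[1.1.1.1.1] true AND true = true
[1.1.1.1] NOT true = false
[1.1.1.2] false → false (antecedent false ⇒ implication holds) = true
[1.1.1] exactly-one(false, true) = true
[1.1] NOT true = false
[1.2.1.1] true → false = false
[1.2.1] NOT false = true
[1.2.2] false AND true AND false = false
[1.2] true OR false = true
[1.3.2] false AND true = false
[1.3.3] false OR false = false
[1.3] true OR false OR false = true
[1] false AND true AND true = false
[root] NOT false = true
Overall: true → enrolled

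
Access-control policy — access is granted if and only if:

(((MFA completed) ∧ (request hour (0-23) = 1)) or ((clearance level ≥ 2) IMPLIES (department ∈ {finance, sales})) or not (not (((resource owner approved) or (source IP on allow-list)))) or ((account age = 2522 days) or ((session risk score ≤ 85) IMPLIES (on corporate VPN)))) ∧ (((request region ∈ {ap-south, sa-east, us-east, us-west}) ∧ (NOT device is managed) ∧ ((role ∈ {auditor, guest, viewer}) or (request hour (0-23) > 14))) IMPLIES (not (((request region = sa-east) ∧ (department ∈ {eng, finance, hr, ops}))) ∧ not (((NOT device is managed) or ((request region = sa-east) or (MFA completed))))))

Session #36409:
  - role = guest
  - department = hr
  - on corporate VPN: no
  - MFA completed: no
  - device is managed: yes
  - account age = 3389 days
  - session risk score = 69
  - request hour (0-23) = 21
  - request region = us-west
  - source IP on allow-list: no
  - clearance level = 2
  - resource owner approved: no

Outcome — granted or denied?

Denied

Atomic conditions:
  MFA completed: no → false
  request hour (0-23) = 1: 21 == 1 is false
  clearance level ≥ 2: 2 ≥ 2 is true
  department ∈ {finance, sales}: hr is not in the set → false
  resource owner approved: no → false
  source IP on allow-list: no → false
  account age = 2522 days: 3389 == 2522 is false
  session risk score ≤ 85: 69 ≤ 85 is true
  on corporate VPN: no → false
  request region ∈ {ap-south, sa-east, us-east, us-west}: us-west is in the set → true
  NOT device is managed: yes → false
  role ∈ {auditor, guest, viewer}: guest is in the set → true
  request hour (0-23) > 14: 21 > 14 is true
  request region = sa-east: us-west == sa-east is false
  department ∈ {eng, finance, hr, ops}: hr is in the set → true
Combine:
[1.1] false AND false = false
[1.2] true → false = false
[1.3.1.1] false OR false = false
[1.3.1] NOT false = true
[1.3] NOT true = false
[1.4.2] true → false = false
[1.4] false OR false = false
[1] false OR false OR false OR false = false
[2.1.3] true OR true = true
[2.1] true AND false AND true = false
[2.2.1.1] false AND true = false
[2.2.1] NOT false = true
[2.2.2.1.2] false OR false = false
[2.2.2.1] false OR false = false
[2.2.2] NOT false = true
[2.2] true AND true = true
[2] false → true (antecedent false ⇒ implication holds) = true
[root] false AND true = false
Overall: false → denied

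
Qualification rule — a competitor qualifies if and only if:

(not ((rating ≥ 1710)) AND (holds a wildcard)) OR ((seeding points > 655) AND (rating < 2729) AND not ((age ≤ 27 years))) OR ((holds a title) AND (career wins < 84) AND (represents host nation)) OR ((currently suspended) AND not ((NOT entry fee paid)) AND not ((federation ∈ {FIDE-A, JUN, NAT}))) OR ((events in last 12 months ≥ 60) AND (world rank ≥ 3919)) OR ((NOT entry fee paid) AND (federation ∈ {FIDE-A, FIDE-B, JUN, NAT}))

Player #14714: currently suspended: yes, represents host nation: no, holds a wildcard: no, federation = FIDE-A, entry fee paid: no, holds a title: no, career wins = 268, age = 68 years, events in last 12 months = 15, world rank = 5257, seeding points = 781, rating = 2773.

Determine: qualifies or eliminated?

Qualifies

Atomic conditions:
  rating ≥ 1710: 2773 ≥ 1710 is true
  holds a wildcard: no → false
  seeding points > 655: 781 > 655 is true
  rating < 2729: 2773 < 2729 is false
  age ≤ 27 years: 68 ≤ 27 is false
  holds a title: no → false
  career wins < 84: 268 < 84 is false
  represents host nation: no → false
  currently suspended: yes → true
  NOT entry fee paid: no → true
  federation ∈ {FIDE-A, JUN, NAT}: FIDE-A is in the set → true
  events in last 12 months ≥ 60: 15 ≥ 60 is false
  world rank ≥ 3919: 5257 ≥ 3919 is true
  federation ∈ {FIDE-A, FIDE-B, JUN, NAT}: FIDE-A is in the set → true
Combine:
[1.1] NOT true = false
[1] false AND false = false
[2.3] NOT false = true
[2] true AND false AND true = false
[3] false AND false AND false = false
[4.2] NOT true = false
[4.3] NOT true = false
[4] true AND false AND false = false
[5] false AND true = false
[6] true AND true = true
[root] false OR false OR false OR false OR false OR true = true
Overall: true → qualifies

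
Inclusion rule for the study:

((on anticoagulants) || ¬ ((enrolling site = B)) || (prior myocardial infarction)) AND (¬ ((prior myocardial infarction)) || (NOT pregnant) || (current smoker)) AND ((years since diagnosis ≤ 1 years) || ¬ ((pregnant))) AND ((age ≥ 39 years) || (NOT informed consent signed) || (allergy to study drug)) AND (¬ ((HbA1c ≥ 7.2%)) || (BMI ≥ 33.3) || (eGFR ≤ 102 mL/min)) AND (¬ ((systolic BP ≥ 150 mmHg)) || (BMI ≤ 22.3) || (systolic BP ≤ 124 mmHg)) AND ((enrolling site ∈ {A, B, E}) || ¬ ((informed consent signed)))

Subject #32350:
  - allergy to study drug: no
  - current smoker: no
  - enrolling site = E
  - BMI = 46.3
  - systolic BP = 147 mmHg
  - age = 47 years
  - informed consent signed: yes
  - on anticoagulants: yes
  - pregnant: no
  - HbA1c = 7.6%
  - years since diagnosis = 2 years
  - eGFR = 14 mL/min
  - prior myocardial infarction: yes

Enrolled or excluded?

Atomic conditions:
  on anticoagulants: yes → true
  enrolling site = B: E == B is false
  prior myocardial infarction: yes → true
  NOT pregnant: no → true
  current smoker: no → false
  years since diagnosis ≤ 1 years: 2 ≤ 1 is false
  pregnant: no → false
  age ≥ 39 years: 47 ≥ 39 is true
  NOT informed consent signed: yes → false
  allergy to study drug: no → false
  HbA1c ≥ 7.2%: 7.6 ≥ 7.2 is true
  BMI ≥ 33.3: 46.3 ≥ 33.3 is true
  eGFR ≤ 102 mL/min: 14 ≤ 102 is true
  systolic BP ≥ 150 mmHg: 147 ≥ 150 is false
  BMI ≤ 22.3: 46.3 ≤ 22.3 is false
  systolic BP ≤ 124 mmHg: 147 ≤ 124 is false
  enrolling site ∈ {A, B, E}: E is in the set → true
  informed consent signed: yes → true
Combine:
[1.2] NOT false = true
[1] true OR true OR true = true
[2.1] NOT true = false
[2] false OR true OR false = true
[3.2] NOT false = true
[3] false OR true = true
[4] true OR false OR false = true
[5.1] NOT true = false
[5] false OR true OR true = true
[6.1] NOT false = true
[6] true OR false OR false = true
[7.2] NOT true = false
[7] true OR false = true
[root] true AND true AND true AND true AND true AND true AND true = true
Overall: true → enrolled

Enrolled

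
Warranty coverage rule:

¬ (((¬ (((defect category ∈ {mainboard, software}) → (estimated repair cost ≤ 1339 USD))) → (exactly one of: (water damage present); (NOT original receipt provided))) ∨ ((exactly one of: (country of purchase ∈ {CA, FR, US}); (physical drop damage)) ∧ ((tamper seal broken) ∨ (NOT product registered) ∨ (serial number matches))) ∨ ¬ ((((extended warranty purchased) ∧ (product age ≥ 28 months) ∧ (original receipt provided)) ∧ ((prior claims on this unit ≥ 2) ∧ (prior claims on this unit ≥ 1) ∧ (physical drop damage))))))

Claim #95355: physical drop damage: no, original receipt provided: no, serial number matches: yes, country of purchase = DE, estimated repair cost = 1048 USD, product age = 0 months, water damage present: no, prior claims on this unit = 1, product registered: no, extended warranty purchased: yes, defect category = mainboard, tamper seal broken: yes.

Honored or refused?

Refused

Atomic conditions:
  defect category ∈ {mainboard, software}: mainboard is in the set → true
  estimated repair cost ≤ 1339 USD: 1048 ≤ 1339 is true
  water damage present: no → false
  NOT original receipt provided: no → true
  country of purchase ∈ {CA, FR, US}: DE is not in the set → false
  physical drop damage: no → false
  tamper seal broken: yes → true
  NOT product registered: no → true
  serial number matches: yes → true
  extended warranty purchased: yes → true
  product age ≥ 28 months: 0 ≥ 28 is false
  original receipt provided: no → false
  prior claims on this unit ≥ 2: 1 ≥ 2 is false
  prior claims on this unit ≥ 1: 1 ≥ 1 is true
Combine:
[1.1.1.1] true → true = true
[1.1.1] NOT true = false
[1.1.2] exactly-one(false, true) = true
[1.1] false → true (antecedent false ⇒ implication holds) = true
[1.2.1] exactly-one(false, false) = false
[1.2.2] true OR true OR true = true
[1.2] false AND true = false
[1.3.1.1] true AND false AND false = false
[1.3.1.2] false AND true AND false = false
[1.3.1] false AND false = false
[1.3] NOT false = true
[1] true OR false OR true = true
[root] NOT true = false
Overall: false → refused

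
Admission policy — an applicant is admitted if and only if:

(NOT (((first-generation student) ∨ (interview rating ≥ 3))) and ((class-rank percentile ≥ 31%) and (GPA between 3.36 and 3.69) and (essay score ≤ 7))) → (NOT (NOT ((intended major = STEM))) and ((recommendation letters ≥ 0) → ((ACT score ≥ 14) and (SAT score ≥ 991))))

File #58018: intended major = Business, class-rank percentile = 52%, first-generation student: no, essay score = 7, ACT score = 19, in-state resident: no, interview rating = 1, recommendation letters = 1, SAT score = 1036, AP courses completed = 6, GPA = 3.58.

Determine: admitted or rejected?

Rejected

Atomic conditions:
  first-generation student: no → false
  interview rating ≥ 3: 1 ≥ 3 is false
  class-rank percentile ≥ 31%: 52 ≥ 31 is true
  GPA between 3.36 and 3.69: 3.58 in [3.36, 3.69] is true
  essay score ≤ 7: 7 ≤ 7 is true
  intended major = STEM: Business == STEM is false
  recommendation letters ≥ 0: 1 ≥ 0 is true
  ACT score ≥ 14: 19 ≥ 14 is true
  SAT score ≥ 991: 1036 ≥ 991 is true
Combine:
[1.1.1] false OR false = false
[1.1] NOT false = true
[1.2] true AND true AND true = true
[1] true AND true = true
[2.1.1] NOT false = true
[2.1] NOT true = false
[2.2.2] true AND true = true
[2.2] true → true = true
[2] false AND true = false
[root] true → false = false
Overall: false → rejected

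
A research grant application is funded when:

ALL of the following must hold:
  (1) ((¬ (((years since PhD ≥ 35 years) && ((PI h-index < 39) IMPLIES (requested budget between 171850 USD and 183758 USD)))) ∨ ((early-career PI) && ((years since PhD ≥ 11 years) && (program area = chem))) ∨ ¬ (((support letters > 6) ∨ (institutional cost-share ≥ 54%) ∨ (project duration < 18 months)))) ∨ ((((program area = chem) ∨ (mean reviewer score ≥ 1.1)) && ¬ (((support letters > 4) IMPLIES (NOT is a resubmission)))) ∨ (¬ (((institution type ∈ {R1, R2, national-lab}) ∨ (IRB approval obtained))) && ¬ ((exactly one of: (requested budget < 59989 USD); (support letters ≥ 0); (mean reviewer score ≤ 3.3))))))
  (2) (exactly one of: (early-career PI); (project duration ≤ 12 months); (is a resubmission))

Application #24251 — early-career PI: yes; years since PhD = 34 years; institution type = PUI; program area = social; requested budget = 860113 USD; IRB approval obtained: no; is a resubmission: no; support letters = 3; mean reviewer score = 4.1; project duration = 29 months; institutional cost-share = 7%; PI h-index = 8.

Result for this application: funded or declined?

Atomic conditions:
  years since PhD ≥ 35 years: 34 ≥ 35 is false
  PI h-index < 39: 8 < 39 is true
  requested budget between 171850 USD and 183758 USD: 860113 in [171850, 183758] is false
  early-career PI: yes → true
  years since PhD ≥ 11 years: 34 ≥ 11 is true
  program area = chem: social == chem is false
  support letters > 6: 3 > 6 is false
  institutional cost-share ≥ 54%: 7 ≥ 54 is false
  project duration < 18 months: 29 < 18 is false
  mean reviewer score ≥ 1.1: 4.1 ≥ 1.1 is true
  support letters > 4: 3 > 4 is false
  NOT is a resubmission: no → true
  institution type ∈ {R1, R2, national-lab}: PUI is not in the set → false
  IRB approval obtained: no → false
  requested budget < 59989 USD: 860113 < 59989 is false
  support letters ≥ 0: 3 ≥ 0 is true
  mean reviewer score ≤ 3.3: 4.1 ≤ 3.3 is false
  project duration ≤ 12 months: 29 ≤ 12 is false
  is a resubmission: no → false
Combine:
[1.1.1.1.2] true → false = false
[1.1.1.1] false AND false = false
[1.1.1] NOT false = true
[1.1.2.2] true AND false = false
[1.1.2] true AND false = false
[1.1.3.1] false OR false OR false = false
[1.1.3] NOT false = true
[1.1] true OR false OR true = true
[1.2.1.1] false OR true = true
[1.2.1.2.1] false → true (antecedent false ⇒ implication holds) = true
[1.2.1.2] NOT true = false
[1.2.1] true AND false = false
[1.2.2.1.1] false OR false = false
[1.2.2.1] NOT false = true
[1.2.2.2.1] exactly-one(false, true, false) = true
[1.2.2.2] NOT true = false
[1.2.2] true AND false = false
[1.2] false OR false = false
[1] true OR false = true
[2] exactly-one(true, false, false) = true
[root] true AND true = true
Overall: true → funded

Funded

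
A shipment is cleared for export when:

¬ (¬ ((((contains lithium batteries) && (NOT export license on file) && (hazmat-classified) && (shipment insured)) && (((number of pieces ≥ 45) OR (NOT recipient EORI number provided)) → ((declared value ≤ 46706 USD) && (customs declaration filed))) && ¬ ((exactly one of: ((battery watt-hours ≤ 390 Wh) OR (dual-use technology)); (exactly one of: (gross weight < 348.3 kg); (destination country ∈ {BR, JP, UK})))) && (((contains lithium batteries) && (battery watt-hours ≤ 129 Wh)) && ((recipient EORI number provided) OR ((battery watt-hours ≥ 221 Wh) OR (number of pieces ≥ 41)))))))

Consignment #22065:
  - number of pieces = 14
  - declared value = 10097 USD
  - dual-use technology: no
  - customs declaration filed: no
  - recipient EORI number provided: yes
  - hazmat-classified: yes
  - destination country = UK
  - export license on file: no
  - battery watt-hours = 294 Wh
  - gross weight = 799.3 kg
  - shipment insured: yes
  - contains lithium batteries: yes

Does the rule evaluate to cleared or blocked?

Atomic conditions:
  contains lithium batteries: yes → true
  NOT export license on file: no → true
  hazmat-classified: yes → true
  shipment insured: yes → true
  number of pieces ≥ 45: 14 ≥ 45 is false
  NOT recipient EORI number provided: yes → false
  declared value ≤ 46706 USD: 10097 ≤ 46706 is true
  customs declaration filed: no → false
  battery watt-hours ≤ 390 Wh: 294 ≤ 390 is true
  dual-use technology: no → false
  gross weight < 348.3 kg: 799.3 < 348.3 is false
  destination country ∈ {BR, JP, UK}: UK is in the set → true
  battery watt-hours ≤ 129 Wh: 294 ≤ 129 is false
  recipient EORI number provided: yes → true
  battery watt-hours ≥ 221 Wh: 294 ≥ 221 is true
  number of pieces ≥ 41: 14 ≥ 41 is false
Combine:
[1.1.1] true AND true AND true AND true = true
[1.1.2.1] false OR false = false
[1.1.2.2] true AND false = false
[1.1.2] false → false (antecedent false ⇒ implication holds) = true
[1.1.3.1.1] true OR false = true
[1.1.3.1.2] exactly-one(false, true) = true
[1.1.3.1] exactly-one(true, true) = false
[1.1.3] NOT false = true
[1.1.4.1] true AND false = false
[1.1.4.2.2] true OR false = true
[1.1.4.2] true OR true = true
[1.1.4] false AND true = false
[1.1] true AND true AND true AND false = false
[1] NOT false = true
[root] NOT true = false
Overall: false → blocked

Blocked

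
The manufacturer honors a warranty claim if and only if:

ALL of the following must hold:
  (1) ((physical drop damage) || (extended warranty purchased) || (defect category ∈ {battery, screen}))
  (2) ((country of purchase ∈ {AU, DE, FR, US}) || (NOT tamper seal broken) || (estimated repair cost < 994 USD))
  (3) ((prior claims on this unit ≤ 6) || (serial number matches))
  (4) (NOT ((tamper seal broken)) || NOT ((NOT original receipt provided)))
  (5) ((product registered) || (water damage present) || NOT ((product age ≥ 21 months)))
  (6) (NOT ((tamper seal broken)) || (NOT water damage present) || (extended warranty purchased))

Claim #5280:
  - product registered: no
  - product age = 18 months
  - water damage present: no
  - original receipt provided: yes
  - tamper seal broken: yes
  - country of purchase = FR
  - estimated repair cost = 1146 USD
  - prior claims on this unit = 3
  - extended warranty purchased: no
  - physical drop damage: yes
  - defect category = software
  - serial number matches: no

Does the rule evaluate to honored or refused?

Atomic conditions:
  physical drop damage: yes → true
  extended warranty purchased: no → false
  defect category ∈ {battery, screen}: software is not in the set → false
  country of purchase ∈ {AU, DE, FR, US}: FR is in the set → true
  NOT tamper seal broken: yes → false
  estimated repair cost < 994 USD: 1146 < 994 is false
  prior claims on this unit ≤ 6: 3 ≤ 6 is true
  serial number matches: no → false
  tamper seal broken: yes → true
  NOT original receipt provided: yes → false
  product registered: no → false
  water damage present: no → false
  product age ≥ 21 months: 18 ≥ 21 is false
  NOT water damage present: no → true
Combine:
[1] true OR false OR false = true
[2] true OR false OR false = true
[3] true OR false = true
[4.1] NOT true = false
[4.2] NOT false = true
[4] false OR true = true
[5.3] NOT false = true
[5] false OR false OR true = true
[6.1] NOT true = false
[6] false OR true OR false = true
[root] true AND true AND true AND true AND true AND true = true
Overall: true → honored

Honored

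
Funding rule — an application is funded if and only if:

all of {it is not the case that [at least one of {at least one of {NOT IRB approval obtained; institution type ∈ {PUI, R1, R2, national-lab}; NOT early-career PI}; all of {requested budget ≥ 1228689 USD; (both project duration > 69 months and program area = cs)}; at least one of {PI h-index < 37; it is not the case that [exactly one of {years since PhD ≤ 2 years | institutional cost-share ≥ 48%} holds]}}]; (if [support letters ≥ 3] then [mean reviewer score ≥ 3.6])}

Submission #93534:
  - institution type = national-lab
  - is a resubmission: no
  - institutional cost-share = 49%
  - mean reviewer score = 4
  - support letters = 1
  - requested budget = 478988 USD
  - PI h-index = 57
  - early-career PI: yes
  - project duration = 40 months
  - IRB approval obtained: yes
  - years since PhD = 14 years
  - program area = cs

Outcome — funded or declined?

Declined

Atomic conditions:
  NOT IRB approval obtained: yes → false
  institution type ∈ {PUI, R1, R2, national-lab}: national-lab is in the set → true
  NOT early-career PI: yes → false
  requested budget ≥ 1228689 USD: 478988 ≥ 1228689 is false
  project duration > 69 months: 40 > 69 is false
  program area = cs: cs == cs is true
  PI h-index < 37: 57 < 37 is false
  years since PhD ≤ 2 years: 14 ≤ 2 is false
  institutional cost-share ≥ 48%: 49 ≥ 48 is true
  support letters ≥ 3: 1 ≥ 3 is false
  mean reviewer score ≥ 3.6: 4 ≥ 3.6 is true
Combine:
[1.1.1] false OR true OR false = true
[1.1.2.2] false AND true = false
[1.1.2] false AND false = false
[1.1.3.2.1] exactly-one(false, true) = true
[1.1.3.2] NOT true = false
[1.1.3] false OR false = false
[1.1] true OR false OR false = true
[1] NOT true = false
[2] false → true (antecedent false ⇒ implication holds) = true
[root] false AND true = false
Overall: false → declined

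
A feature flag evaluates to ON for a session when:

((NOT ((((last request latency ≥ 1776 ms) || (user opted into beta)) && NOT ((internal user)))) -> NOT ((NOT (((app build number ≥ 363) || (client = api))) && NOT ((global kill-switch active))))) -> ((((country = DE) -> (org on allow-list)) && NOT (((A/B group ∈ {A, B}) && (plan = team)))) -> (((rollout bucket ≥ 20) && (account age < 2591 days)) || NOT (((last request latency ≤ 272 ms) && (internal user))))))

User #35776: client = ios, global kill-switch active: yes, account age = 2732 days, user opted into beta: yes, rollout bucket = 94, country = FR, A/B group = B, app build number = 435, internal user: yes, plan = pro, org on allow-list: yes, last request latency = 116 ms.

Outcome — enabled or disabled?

Atomic conditions:
  last request latency ≥ 1776 ms: 116 ≥ 1776 is false
  user opted into beta: yes → true
  internal user: yes → true
  app build number ≥ 363: 435 ≥ 363 is true
  client = api: ios == api is false
  global kill-switch active: yes → true
  country = DE: FR == DE is false
  org on allow-list: yes → true
  A/B group ∈ {A, B}: B is in the set → true
  plan = team: pro == team is false
  rollout bucket ≥ 20: 94 ≥ 20 is true
  account age < 2591 days: 2732 < 2591 is false
  last request latency ≤ 272 ms: 116 ≤ 272 is true
Combine:
[1.1.1.1] false OR true = true
[1.1.1.2] NOT true = false
[1.1.1] true AND false = false
[1.1] NOT false = true
[1.2.1.1.1] true OR false = true
[1.2.1.1] NOT true = false
[1.2.1.2] NOT true = false
[1.2.1] false AND false = false
[1.2] NOT false = true
[1] true → true = true
[2.1.1] false → true (antecedent false ⇒ implication holds) = true
[2.1.2.1] true AND false = false
[2.1.2] NOT false = true
[2.1] true AND true = true
[2.2.1] true AND false = false
[2.2.2.1] true AND true = true
[2.2.2] NOT true = false
[2.2] false OR false = false
[2] true → false = false
[root] true → false = false
Overall: false → disabled

Disabled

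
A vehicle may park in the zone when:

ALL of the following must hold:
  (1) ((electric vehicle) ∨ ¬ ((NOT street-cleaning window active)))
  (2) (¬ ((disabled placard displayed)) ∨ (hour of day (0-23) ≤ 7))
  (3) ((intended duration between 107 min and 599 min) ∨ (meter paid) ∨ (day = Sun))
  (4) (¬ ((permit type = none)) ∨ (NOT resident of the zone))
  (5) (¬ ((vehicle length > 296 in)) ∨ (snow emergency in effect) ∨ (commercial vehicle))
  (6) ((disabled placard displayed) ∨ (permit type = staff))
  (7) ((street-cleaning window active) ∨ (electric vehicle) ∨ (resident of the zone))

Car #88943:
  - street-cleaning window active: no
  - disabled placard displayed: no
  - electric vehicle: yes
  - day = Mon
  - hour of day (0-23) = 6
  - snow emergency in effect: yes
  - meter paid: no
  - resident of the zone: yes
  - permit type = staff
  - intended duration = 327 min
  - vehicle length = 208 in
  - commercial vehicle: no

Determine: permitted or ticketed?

Atomic conditions:
  electric vehicle: yes → true
  NOT street-cleaning window active: no → true
  disabled placard displayed: no → false
  hour of day (0-23) ≤ 7: 6 ≤ 7 is true
  intended duration between 107 min and 599 min: 327 in [107, 599] is true
  meter paid: no → false
  day = Sun: Mon == Sun is false
  permit type = none: staff == none is false
  NOT resident of the zone: yes → false
  vehicle length > 296 in: 208 > 296 is false
  snow emergency in effect: yes → true
  commercial vehicle: no → false
  permit type = staff: staff == staff is true
  street-cleaning window active: no → false
  resident of the zone: yes → true
Combine:
[1.2] NOT true = false
[1] true OR false = true
[2.1] NOT false = true
[2] true OR true = true
[3] true OR false OR false = true
[4.1] NOT false = true
[4] true OR false = true
[5.1] NOT false = true
[5] true OR true OR false = true
[6] false OR true = true
[7] false OR true OR true = true
[root] true AND true AND true AND true AND true AND true AND true = true
Overall: true → permitted

Permitted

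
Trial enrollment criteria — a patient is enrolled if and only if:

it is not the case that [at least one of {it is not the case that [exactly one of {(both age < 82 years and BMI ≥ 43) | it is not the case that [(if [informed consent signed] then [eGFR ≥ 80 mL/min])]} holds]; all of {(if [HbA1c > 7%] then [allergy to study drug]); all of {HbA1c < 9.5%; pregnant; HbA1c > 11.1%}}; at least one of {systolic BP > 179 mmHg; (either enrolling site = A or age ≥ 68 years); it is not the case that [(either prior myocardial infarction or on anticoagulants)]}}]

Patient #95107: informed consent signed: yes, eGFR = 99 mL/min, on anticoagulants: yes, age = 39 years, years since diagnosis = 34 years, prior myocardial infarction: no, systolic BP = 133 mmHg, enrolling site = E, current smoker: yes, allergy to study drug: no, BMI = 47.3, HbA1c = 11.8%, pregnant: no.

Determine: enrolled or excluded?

Atomic conditions:
  age < 82 years: 39 < 82 is true
  BMI ≥ 43: 47.3 ≥ 43 is true
  informed consent signed: yes → true
  eGFR ≥ 80 mL/min: 99 ≥ 80 is true
  HbA1c > 7%: 11.8 > 7 is true
  allergy to study drug: no → false
  HbA1c < 9.5%: 11.8 < 9.5 is false
  pregnant: no → false
  HbA1c > 11.1%: 11.8 > 11.1 is true
  systolic BP > 179 mmHg: 133 > 179 is false
  enrolling site = A: E == A is false
  age ≥ 68 years: 39 ≥ 68 is false
  prior myocardial infarction: no → false
  on anticoagulants: yes → true
Combine:
[1.1.1.1] true AND true = true
[1.1.1.2.1] true → true = true
[1.1.1.2] NOT true = false
[1.1.1] exactly-one(true, false) = true
[1.1] NOT true = false
[1.2.1] true → false = false
[1.2.2] false AND false AND true = false
[1.2] false AND false = false
[1.3.2] false OR false = false
[1.3.3.1] false OR true = true
[1.3.3] NOT true = false
[1.3] false OR false OR false = false
[1] false OR false OR false = false
[root] NOT false = true
Overall: true → enrolled

Enrolled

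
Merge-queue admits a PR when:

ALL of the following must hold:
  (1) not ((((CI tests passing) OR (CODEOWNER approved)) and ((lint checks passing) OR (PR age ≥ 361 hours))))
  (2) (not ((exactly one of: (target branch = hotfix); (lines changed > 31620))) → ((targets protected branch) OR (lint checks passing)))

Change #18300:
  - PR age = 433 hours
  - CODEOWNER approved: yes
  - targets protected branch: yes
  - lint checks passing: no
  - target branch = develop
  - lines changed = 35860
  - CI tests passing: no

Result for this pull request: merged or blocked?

Atomic conditions:
  CI tests passing: no → false
  CODEOWNER approved: yes → true
  lint checks passing: no → false
  PR age ≥ 361 hours: 433 ≥ 361 is true
  target branch = hotfix: develop == hotfix is false
  lines changed > 31620: 35860 > 31620 is true
  targets protected branch: yes → true
Combine:
[1.1.1] false OR true = true
[1.1.2] false OR true = true
[1.1] true AND true = true
[1] NOT true = false
[2.1.1] exactly-one(false, true) = true
[2.1] NOT true = false
[2.2] true OR false = true
[2] false → true (antecedent false ⇒ implication holds) = true
[root] false AND true = false
Overall: false → blocked

Blocked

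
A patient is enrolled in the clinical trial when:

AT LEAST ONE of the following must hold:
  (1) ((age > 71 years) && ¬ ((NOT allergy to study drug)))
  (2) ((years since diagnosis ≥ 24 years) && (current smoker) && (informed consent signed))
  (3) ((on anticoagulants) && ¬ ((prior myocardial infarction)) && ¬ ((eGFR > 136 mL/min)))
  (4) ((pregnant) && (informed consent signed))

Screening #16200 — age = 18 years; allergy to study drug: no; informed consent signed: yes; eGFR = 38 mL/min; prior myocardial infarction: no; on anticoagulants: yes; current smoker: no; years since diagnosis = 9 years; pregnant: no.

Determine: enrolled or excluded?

Atomic conditions:
  age > 71 years: 18 > 71 is false
  NOT allergy to study drug: no → true
  years since diagnosis ≥ 24 years: 9 ≥ 24 is false
  current smoker: no → false
  informed consent signed: yes → true
  on anticoagulants: yes → true
  prior myocardial infarction: no → false
  eGFR > 136 mL/min: 38 > 136 is false
  pregnant: no → false
Combine:
[1.2] NOT true = false
[1] false AND false = false
[2] false AND false AND true = false
[3.2] NOT false = true
[3.3] NOT false = true
[3] true AND true AND true = true
[4] false AND true = false
[root] false OR false OR true OR false = true
Overall: true → enrolled

Enrolled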